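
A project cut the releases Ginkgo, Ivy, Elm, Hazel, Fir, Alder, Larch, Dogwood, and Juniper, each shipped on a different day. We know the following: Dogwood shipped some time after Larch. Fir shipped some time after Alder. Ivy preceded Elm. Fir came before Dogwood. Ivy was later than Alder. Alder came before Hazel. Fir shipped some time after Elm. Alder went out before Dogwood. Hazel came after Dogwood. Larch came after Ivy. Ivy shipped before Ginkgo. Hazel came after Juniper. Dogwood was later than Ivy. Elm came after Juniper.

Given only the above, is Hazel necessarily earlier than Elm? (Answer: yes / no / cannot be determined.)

no

Tracing the constraints gives Elm → Fir → Dogwood → Hazel, so Elm must come before Hazel.
That means Hazel cannot be before Elm.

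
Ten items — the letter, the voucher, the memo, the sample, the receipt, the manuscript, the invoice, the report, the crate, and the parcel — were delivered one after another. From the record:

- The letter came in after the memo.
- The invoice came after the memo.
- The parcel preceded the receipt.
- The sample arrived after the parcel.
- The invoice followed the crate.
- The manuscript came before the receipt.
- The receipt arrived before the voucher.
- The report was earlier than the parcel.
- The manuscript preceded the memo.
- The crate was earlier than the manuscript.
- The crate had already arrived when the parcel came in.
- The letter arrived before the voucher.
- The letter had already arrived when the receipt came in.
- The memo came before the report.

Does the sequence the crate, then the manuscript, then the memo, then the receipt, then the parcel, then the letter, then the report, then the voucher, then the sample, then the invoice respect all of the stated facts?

no

The constraints require the parcel before the receipt, but in the proposed sequence the receipt appears ahead of the parcel. That one violation is enough.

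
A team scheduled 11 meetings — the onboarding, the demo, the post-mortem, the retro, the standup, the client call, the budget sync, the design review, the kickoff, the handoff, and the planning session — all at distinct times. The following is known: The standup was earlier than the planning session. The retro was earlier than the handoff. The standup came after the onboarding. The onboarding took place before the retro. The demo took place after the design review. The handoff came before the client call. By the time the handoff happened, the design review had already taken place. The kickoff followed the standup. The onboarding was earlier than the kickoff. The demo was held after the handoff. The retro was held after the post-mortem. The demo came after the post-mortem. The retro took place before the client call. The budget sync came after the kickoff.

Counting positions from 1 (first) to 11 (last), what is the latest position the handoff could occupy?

The handoff must come before the client call and the demo — 2 meetings forced after it.
Everything else can be placed before the handoff in some valid order, so the handoff can sit as late as position 11 − 2 = 9.

9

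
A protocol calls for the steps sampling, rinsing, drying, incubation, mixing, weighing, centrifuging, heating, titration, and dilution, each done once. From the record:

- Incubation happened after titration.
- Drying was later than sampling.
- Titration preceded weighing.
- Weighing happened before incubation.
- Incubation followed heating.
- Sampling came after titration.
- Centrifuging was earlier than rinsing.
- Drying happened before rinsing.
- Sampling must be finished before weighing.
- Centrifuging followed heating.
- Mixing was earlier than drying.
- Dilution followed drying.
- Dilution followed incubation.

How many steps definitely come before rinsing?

Directly stated before rinsing: centrifuging and drying.
Heating reaches rinsing via heating → centrifuging → rinsing.
Mixing reaches rinsing via mixing → drying → rinsing.
Sampling reaches rinsing via sampling → drying → rinsing.
Likewise titration reaches rinsing by chaining the stated constraints.
No chain forces dilution (or any of the others) ahead of rinsing.
That's centrifuging, drying, heating, mixing, sampling, and titration — 6 in all.

6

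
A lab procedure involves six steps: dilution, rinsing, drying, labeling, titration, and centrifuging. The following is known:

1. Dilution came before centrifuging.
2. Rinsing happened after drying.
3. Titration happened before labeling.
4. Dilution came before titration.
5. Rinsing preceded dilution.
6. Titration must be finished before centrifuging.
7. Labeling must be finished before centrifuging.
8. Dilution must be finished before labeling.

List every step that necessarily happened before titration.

dilution, drying, rinsing

Directly stated before titration: dilution.
Drying reaches titration via drying → rinsing → dilution → titration.
Rinsing reaches titration via rinsing → dilution → titration.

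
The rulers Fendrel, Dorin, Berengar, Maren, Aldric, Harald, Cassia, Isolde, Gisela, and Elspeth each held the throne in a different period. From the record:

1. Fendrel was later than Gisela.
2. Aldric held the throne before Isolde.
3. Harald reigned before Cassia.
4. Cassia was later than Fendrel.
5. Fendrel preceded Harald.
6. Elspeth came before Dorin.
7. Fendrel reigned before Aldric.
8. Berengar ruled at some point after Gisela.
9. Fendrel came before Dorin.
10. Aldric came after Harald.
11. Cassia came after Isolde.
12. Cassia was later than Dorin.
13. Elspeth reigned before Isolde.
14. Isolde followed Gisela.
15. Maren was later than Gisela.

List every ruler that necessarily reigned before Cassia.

Aldric, Dorin, Elspeth, Fendrel, Gisela, Harald, Isolde

Directly stated before Cassia: Dorin, Fendrel, Harald, and Isolde.
Aldric reaches Cassia via Aldric → Isolde → Cassia.
Elspeth reaches Cassia via Elspeth → Dorin → Cassia.
Gisela reaches Cassia via Gisela → Fendrel → Cassia.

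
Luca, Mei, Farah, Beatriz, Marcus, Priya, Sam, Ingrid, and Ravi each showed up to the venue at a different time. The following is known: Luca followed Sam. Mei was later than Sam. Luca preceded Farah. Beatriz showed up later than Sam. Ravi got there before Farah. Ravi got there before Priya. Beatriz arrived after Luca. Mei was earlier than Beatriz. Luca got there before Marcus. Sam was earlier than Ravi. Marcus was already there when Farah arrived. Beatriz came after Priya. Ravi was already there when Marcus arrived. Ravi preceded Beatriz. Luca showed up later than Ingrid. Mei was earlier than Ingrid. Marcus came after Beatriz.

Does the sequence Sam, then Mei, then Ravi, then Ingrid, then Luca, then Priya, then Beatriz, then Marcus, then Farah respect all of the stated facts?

yes

Check each stated constraint against the proposed order — e.g. Ravi is ahead of Farah; Sam is ahead of Beatriz. Every pair is in the required order; nothing is violated.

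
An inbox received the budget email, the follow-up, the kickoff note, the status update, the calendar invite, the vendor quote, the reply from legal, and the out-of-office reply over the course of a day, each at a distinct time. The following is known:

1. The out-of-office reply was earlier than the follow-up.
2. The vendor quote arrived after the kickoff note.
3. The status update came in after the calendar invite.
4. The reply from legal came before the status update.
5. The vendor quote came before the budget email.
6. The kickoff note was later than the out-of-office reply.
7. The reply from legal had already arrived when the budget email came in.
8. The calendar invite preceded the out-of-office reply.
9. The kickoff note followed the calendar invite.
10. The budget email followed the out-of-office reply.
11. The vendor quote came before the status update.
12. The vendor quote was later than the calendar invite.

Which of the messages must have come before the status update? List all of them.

the calendar invite, the kickoff note, the out-of-office reply, the reply from legal, the vendor quote

Directly stated before the status update: the calendar invite, the reply from legal, and the vendor quote.
The kickoff note reaches the status update via the kickoff note → the vendor quote → the status update.
The out-of-office reply reaches the status update via the out-of-office reply → the kickoff note → the vendor quote → the status update.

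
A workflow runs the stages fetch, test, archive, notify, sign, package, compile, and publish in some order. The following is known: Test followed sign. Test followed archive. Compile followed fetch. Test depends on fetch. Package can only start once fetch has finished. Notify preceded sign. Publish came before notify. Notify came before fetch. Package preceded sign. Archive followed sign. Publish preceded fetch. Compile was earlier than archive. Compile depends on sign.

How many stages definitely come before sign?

Directly stated before sign: notify and package.
Fetch reaches sign via fetch → package → sign.
Publish reaches sign via publish → notify → sign.
No chain forces compile (or any of the others) ahead of sign.
That's fetch, notify, package, and publish — 4 in all.

4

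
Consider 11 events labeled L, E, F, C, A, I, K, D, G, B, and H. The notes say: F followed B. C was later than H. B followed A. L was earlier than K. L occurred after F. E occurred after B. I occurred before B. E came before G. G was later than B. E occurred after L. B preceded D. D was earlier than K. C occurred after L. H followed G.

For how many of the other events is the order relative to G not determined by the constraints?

Forced before G: A, B, E, F, I, and L; forced after G: C and H.
That leaves D and K with no forced order relative to G — 2.

2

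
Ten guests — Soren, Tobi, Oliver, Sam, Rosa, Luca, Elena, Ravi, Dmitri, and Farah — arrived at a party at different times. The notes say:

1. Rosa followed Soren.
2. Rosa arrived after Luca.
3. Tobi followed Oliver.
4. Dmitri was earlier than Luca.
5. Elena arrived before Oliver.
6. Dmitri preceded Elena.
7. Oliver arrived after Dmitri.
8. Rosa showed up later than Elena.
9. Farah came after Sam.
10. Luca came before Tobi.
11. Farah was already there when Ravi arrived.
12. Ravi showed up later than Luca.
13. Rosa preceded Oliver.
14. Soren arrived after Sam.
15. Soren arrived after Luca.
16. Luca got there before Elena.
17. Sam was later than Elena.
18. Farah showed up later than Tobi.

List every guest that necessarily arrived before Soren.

Dmitri, Elena, Luca, Sam

Directly stated before Soren: Luca and Sam.
Dmitri reaches Soren via Dmitri → Luca → Soren.
Elena reaches Soren via Elena → Sam → Soren.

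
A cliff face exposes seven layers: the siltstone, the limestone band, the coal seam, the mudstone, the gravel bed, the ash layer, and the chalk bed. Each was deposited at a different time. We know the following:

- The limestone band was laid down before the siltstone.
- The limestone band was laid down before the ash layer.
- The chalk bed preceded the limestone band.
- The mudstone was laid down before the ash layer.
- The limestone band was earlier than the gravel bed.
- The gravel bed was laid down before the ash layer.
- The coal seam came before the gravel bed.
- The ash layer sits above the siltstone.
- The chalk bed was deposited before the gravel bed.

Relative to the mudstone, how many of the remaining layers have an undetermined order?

Forced after the mudstone: the ash layer.
That leaves the chalk bed, the coal seam, the gravel bed, the limestone band, and the siltstone with no forced order relative to the mudstone — 5.

5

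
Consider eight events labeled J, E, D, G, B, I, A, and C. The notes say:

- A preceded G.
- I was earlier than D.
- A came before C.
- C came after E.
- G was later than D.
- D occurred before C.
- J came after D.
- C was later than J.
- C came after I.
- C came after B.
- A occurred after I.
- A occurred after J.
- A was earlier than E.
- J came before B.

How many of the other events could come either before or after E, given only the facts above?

2

Forced before E: A, D, I, and J; forced after E: C.
That leaves B and G with no forced order relative to E — 2.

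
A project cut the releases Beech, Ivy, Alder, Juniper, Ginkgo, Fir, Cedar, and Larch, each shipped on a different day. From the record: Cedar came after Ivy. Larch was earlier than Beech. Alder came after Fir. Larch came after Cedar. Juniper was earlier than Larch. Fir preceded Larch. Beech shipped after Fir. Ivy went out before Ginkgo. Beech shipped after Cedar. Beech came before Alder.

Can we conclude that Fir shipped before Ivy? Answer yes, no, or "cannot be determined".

cannot be determined

No chain of stated constraints runs from Fir to Ivy, and none runs from Ivy to Fir either.
So the relative order of Fir and Ivy is not fixed by the given facts.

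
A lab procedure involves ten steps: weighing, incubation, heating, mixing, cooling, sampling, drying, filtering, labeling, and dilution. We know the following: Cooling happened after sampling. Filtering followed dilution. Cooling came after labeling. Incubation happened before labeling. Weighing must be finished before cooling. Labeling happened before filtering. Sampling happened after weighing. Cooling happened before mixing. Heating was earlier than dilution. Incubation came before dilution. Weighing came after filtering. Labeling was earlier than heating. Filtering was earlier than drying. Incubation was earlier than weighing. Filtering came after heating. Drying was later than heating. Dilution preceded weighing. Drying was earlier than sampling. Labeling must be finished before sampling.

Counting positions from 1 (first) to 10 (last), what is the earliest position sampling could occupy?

8

Dilution, drying, filtering, heating, incubation, labeling, and weighing must all come before sampling — 7 forced predecessors.
Nothing else is forced ahead of sampling, so its earliest slot is position 7 + 1 = 8.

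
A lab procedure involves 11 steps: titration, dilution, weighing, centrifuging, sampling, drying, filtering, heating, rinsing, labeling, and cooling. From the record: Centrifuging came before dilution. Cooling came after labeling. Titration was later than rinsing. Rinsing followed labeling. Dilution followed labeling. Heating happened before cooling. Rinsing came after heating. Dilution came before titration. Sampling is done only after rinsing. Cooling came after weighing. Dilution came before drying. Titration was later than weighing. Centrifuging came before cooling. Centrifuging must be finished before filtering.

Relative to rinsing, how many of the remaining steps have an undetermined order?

Forced before rinsing: heating and labeling; forced after rinsing: sampling and titration.
That leaves centrifuging, cooling, dilution, drying, filtering, and weighing with no forced order relative to rinsing — 6.

6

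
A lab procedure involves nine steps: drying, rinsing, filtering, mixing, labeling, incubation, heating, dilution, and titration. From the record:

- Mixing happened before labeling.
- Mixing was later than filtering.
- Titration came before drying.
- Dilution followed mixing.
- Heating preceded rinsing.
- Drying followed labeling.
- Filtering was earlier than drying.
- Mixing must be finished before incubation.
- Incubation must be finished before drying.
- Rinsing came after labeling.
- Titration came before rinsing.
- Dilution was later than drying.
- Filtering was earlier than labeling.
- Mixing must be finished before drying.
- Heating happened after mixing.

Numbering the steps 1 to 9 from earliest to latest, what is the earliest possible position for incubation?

Filtering and mixing must both come before incubation — 2 forced predecessors.
Nothing else is forced ahead of incubation, so its earliest slot is position 2 + 1 = 3.

3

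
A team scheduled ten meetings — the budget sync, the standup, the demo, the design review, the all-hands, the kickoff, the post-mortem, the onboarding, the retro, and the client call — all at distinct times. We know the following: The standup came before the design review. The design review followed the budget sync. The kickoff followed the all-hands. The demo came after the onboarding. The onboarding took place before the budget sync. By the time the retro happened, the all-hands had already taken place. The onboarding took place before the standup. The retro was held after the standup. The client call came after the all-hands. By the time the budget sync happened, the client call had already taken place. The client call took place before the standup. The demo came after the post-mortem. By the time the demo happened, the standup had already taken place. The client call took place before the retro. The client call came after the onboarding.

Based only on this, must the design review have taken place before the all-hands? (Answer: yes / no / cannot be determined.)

no

Tracing the constraints gives the all-hands → the client call → the standup → the design review, so the all-hands must come before the design review.
That means the design review cannot be before the all-hands.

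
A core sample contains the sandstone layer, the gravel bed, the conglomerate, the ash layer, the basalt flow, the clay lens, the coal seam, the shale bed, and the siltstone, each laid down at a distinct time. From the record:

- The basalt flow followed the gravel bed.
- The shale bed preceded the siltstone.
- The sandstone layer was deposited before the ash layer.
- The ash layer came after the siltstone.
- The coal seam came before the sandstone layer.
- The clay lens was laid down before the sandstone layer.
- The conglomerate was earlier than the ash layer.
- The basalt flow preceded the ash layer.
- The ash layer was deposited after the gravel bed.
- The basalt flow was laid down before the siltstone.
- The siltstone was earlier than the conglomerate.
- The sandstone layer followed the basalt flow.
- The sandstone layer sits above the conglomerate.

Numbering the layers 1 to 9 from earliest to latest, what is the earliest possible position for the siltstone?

The basalt flow, the gravel bed, and the shale bed must all come before the siltstone — 3 forced predecessors.
Nothing else is forced ahead of the siltstone, so its earliest slot is position 3 + 1 = 4.

4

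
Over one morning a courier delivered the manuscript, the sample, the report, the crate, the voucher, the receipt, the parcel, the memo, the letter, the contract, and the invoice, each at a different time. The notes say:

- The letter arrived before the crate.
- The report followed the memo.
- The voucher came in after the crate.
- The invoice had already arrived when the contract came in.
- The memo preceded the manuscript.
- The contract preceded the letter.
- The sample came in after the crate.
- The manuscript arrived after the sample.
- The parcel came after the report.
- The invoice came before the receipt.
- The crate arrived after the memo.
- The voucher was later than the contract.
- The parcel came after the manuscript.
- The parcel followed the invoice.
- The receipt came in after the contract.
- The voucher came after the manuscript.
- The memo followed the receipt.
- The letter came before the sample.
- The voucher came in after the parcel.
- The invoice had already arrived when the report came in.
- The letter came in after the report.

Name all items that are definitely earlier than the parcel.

Directly stated before the parcel: the invoice, the manuscript, and the report.
The contract reaches the parcel via the contract → the letter → the sample → the manuscript → the parcel.
The crate reaches the parcel via the crate → the sample → the manuscript → the parcel.
The letter reaches the parcel via the letter → the sample → the manuscript → the parcel.
Likewise the memo, the receipt, and the sample each reach the parcel by chaining the stated constraints.
No chain forces the voucher ahead of the parcel.

the contract, the crate, the invoice, the letter, the manuscript, the memo, the receipt, the report, the sample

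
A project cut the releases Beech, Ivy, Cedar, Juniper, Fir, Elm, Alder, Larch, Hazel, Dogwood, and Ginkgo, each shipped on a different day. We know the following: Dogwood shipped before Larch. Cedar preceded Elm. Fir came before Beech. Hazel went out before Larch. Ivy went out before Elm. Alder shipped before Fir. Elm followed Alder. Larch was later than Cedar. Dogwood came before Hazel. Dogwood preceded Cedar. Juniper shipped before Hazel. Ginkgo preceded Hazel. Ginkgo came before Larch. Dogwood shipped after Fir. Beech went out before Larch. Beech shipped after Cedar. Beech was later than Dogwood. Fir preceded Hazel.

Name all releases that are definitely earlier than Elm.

Directly stated before Elm: Alder, Cedar, and Ivy.
Dogwood reaches Elm via Dogwood → Cedar → Elm.
Fir reaches Elm via Fir → Dogwood → Cedar → Elm.
No chain forces Beech (or any of the others) ahead of Elm.

Alder, Cedar, Dogwood, Fir, Ivy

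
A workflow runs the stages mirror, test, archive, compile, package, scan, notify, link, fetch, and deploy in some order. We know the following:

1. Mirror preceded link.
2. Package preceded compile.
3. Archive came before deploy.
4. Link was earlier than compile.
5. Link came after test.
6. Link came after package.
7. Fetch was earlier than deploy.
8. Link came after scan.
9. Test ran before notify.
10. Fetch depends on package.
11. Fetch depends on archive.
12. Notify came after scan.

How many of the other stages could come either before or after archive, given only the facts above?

7

Forced after archive: deploy and fetch.
That leaves compile, link, mirror, notify, package, scan, and test with no forced order relative to archive — 7.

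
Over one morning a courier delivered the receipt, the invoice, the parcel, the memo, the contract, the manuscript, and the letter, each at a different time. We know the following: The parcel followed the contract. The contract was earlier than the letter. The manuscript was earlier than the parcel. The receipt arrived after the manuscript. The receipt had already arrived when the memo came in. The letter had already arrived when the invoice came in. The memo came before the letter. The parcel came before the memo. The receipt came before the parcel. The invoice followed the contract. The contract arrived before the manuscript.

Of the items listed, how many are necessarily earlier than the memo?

Directly stated before the memo: the parcel and the receipt.
The contract reaches the memo via the contract → the parcel → the memo.
The manuscript reaches the memo via the manuscript → the parcel → the memo.
That's the contract, the manuscript, the parcel, and the receipt — 4 in all.

4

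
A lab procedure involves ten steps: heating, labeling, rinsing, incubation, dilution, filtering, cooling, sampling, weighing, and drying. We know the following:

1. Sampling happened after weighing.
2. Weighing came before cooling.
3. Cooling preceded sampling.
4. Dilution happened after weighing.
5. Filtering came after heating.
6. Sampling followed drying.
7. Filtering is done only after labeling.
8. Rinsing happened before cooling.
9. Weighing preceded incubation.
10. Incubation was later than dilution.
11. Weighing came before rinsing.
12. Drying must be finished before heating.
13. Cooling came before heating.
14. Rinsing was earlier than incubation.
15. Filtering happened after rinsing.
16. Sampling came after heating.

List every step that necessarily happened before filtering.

cooling, drying, heating, labeling, rinsing, weighing

Directly stated before filtering: heating, labeling, and rinsing.
Cooling reaches filtering via cooling → heating → filtering.
Drying reaches filtering via drying → heating → filtering.
Weighing reaches filtering via weighing → rinsing → filtering.
No chain forces incubation (or any of the others) ahead of filtering.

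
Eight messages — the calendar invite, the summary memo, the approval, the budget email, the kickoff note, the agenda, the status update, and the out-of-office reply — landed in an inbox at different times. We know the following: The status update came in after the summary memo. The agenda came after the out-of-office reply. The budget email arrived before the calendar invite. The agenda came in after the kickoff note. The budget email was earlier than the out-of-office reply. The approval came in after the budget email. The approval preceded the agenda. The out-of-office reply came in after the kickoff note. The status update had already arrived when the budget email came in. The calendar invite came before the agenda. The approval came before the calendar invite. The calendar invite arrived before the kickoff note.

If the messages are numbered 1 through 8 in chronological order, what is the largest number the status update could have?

2

The status update must come before the agenda, the approval, the budget email, the calendar invite, the kickoff note, and the out-of-office reply — 6 messages forced after it.
Everything else can be placed before the status update in some valid order, so the status update can sit as late as position 8 − 6 = 2.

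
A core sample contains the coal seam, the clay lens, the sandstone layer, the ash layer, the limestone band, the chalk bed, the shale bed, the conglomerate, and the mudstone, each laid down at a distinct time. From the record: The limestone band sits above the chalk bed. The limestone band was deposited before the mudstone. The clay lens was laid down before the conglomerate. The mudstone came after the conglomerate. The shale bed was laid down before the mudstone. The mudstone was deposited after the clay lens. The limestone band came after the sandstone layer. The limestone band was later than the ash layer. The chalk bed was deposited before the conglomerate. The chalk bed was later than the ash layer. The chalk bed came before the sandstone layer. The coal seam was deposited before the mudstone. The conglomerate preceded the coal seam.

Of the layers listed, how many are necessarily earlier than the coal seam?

4

Directly stated before the coal seam: the conglomerate.
The ash layer reaches the coal seam via the ash layer → the chalk bed → the conglomerate → the coal seam.
The chalk bed reaches the coal seam via the chalk bed → the conglomerate → the coal seam.
The clay lens reaches the coal seam via the clay lens → the conglomerate → the coal seam.
That's the ash layer, the chalk bed, the clay lens, and the conglomerate — 4 in all.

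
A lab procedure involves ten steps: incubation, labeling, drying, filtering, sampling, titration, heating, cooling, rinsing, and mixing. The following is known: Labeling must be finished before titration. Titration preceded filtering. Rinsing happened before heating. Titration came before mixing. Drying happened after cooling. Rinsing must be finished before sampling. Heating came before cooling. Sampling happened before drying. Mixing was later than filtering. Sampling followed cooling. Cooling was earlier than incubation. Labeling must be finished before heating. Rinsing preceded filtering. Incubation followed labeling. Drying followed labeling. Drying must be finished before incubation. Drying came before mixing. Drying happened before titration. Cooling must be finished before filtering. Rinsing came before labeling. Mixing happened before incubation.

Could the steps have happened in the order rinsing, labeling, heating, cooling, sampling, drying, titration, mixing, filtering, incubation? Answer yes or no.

The constraints require filtering before mixing, but in the proposed sequence mixing appears ahead of filtering. That one violation is enough.

no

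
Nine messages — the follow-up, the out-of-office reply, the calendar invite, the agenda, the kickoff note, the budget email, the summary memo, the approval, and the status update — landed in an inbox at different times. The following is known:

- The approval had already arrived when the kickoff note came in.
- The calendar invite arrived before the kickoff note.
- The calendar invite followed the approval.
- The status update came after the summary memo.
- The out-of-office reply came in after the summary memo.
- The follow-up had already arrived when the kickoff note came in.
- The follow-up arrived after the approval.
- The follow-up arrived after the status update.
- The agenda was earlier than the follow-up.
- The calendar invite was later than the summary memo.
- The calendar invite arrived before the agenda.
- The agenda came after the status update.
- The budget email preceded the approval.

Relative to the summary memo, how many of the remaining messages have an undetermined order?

2

Forced after the summary memo: the agenda, the calendar invite, the follow-up, the kickoff note, the out-of-office reply, and the status update.
That leaves the approval and the budget email with no forced order relative to the summary memo — 2.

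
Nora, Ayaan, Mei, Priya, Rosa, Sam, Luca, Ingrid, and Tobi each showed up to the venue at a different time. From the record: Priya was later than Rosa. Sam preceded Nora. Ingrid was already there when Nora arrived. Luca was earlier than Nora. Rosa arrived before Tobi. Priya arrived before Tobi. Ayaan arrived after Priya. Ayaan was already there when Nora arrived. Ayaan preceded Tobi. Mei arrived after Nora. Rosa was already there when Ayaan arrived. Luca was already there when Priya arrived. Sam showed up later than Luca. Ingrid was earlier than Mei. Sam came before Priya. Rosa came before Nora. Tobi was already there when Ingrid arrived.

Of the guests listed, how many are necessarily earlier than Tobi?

Directly stated before Tobi: Ayaan, Priya, and Rosa.
Luca reaches Tobi via Luca → Priya → Tobi.
Sam reaches Tobi via Sam → Priya → Tobi.
That's Ayaan, Luca, Priya, Rosa, and Sam — 5 in all.

5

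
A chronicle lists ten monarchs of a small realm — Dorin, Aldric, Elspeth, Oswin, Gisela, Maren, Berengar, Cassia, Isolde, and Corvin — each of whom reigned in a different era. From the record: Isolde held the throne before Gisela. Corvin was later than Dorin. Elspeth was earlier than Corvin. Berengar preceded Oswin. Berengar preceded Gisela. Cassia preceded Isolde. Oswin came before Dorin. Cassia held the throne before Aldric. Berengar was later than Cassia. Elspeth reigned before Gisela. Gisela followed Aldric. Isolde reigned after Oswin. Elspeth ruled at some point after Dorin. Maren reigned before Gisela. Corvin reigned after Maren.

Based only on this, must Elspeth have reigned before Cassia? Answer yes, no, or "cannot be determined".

Tracing the constraints gives Cassia → Berengar → Oswin → Dorin → Elspeth, so Cassia must come before Elspeth.
That means Elspeth cannot be before Cassia.

no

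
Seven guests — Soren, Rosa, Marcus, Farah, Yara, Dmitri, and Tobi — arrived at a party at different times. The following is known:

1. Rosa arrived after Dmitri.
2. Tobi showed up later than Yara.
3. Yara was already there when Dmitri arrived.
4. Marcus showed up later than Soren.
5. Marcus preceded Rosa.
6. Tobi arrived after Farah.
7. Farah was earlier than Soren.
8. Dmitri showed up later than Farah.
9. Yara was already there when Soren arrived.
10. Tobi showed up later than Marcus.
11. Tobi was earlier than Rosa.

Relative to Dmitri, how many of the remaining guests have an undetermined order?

Forced before Dmitri: Farah and Yara; forced after Dmitri: Rosa.
That leaves Marcus, Soren, and Tobi with no forced order relative to Dmitri — 3.

3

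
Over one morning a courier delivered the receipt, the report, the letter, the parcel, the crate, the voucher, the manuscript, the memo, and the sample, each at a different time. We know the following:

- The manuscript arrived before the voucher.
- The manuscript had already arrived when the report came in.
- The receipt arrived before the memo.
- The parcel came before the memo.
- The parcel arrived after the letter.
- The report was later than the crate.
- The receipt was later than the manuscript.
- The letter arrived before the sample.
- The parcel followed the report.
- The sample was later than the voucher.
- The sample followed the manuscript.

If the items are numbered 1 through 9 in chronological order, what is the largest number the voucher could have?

8

The voucher must come before the sample — 1 item forced after it.
Everything else can be placed before the voucher in some valid order, so the voucher can sit as late as position 9 − 1 = 8.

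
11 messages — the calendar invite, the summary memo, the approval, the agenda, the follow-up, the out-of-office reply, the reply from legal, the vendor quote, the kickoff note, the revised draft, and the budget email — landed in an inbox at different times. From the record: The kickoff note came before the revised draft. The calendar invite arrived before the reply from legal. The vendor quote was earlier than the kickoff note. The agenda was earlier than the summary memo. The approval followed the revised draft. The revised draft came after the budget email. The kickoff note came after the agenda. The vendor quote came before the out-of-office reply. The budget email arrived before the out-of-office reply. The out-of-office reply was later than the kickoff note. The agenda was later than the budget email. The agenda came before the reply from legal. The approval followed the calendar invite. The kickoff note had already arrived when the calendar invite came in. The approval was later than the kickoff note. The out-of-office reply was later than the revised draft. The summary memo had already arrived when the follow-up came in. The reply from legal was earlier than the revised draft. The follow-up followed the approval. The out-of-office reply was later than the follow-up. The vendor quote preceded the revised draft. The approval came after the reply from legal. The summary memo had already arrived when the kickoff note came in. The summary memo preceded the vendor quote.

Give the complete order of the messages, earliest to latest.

The constraints fix every adjacent pair, so only one ordering works:
the budget email → the agenda → the summary memo → the vendor quote → the kickoff note → the calendar invite → the reply from legal → the revised draft → the approval → the follow-up → the out-of-office reply.

the budget email, the agenda, the summary memo, the vendor quote, the kickoff note, the calendar invite, the reply from legal, the revised draft, the approval, the follow-up, the out-of-office reply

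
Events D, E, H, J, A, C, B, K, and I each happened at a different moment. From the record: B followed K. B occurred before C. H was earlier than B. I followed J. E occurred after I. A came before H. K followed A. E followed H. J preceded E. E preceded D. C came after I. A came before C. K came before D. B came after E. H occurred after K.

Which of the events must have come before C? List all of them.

A, B, E, H, I, J, K

Directly stated before C: A, B, and I.
E reaches C via E → B → C.
H reaches C via H → B → C.
J reaches C via J → I → C.
Likewise K reaches C by chaining the stated constraints.
No chain forces D ahead of C.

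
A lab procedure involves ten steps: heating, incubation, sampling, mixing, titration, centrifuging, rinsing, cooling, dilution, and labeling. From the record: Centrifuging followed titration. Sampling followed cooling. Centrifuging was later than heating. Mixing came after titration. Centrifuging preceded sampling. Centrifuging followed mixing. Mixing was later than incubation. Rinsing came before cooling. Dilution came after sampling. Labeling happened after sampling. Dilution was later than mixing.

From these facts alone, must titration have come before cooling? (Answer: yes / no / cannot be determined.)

No chain of stated constraints runs from titration to cooling, and none runs from cooling to titration either.
So the relative order of titration and cooling is not fixed by the given facts.

cannot be determined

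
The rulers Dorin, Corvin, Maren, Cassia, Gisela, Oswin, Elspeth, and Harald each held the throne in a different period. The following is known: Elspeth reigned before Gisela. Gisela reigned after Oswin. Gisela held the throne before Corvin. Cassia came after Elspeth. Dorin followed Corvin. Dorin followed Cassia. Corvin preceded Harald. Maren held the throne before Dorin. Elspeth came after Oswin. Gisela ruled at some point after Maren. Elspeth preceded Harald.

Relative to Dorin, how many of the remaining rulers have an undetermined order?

1

Forced before Dorin: Cassia, Corvin, Elspeth, Gisela, Maren, and Oswin.
That leaves Harald with no forced order relative to Dorin — 1.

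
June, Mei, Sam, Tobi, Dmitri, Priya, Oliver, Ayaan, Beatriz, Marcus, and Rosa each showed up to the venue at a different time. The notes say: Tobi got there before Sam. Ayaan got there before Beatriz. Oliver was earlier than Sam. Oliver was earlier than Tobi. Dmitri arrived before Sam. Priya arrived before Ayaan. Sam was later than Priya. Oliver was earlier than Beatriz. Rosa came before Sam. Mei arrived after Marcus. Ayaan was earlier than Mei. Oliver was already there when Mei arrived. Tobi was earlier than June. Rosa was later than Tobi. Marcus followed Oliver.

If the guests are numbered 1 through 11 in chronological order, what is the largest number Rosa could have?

Rosa must come before Sam — 1 guest forced after them.
Everything else can be placed before Rosa in some valid order, so Rosa can sit as late as position 11 − 1 = 10.

10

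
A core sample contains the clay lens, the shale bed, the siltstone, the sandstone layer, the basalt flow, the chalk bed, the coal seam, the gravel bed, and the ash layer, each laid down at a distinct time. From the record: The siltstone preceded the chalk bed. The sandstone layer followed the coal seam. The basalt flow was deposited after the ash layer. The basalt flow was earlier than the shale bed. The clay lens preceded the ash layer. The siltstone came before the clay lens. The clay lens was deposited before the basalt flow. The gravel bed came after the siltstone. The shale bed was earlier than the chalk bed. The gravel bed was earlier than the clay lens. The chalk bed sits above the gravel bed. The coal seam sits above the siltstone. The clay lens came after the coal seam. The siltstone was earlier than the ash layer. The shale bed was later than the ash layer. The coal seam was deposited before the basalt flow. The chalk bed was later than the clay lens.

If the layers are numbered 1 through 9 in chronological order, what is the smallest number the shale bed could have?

7

The ash layer, the basalt flow, the clay lens, the coal seam, the gravel bed, and the siltstone must all come before the shale bed — 6 forced predecessors.
Nothing else is forced ahead of the shale bed, so its earliest slot is position 6 + 1 = 7.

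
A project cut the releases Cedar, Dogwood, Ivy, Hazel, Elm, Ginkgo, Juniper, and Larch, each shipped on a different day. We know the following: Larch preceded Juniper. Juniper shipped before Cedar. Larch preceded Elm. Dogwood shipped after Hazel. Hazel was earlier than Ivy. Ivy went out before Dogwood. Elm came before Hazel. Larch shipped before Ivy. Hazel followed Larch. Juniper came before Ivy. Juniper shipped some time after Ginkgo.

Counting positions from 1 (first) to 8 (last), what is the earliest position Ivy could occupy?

Elm, Ginkgo, Hazel, Juniper, and Larch must all come before Ivy — 5 forced predecessors.
Nothing else is forced ahead of Ivy, so its earliest slot is position 5 + 1 = 6.

6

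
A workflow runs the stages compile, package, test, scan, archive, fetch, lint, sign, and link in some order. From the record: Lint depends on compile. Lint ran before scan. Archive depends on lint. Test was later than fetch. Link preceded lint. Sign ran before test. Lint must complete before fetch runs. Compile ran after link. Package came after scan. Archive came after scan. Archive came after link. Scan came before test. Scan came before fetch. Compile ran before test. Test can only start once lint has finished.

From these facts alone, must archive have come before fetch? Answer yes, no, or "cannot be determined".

No chain of stated constraints runs from archive to fetch, and none runs from fetch to archive either.
So the relative order of archive and fetch is not fixed by the given facts.

cannot be determined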